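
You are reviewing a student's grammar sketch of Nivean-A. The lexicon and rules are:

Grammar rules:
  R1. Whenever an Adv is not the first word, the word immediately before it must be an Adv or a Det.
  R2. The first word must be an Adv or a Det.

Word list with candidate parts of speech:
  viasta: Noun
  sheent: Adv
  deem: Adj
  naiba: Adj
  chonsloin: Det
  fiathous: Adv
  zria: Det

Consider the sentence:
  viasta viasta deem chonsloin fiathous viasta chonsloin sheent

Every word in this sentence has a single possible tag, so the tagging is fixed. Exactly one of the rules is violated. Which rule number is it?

2

Fixed tagging: Noun Noun Adj Det Adv Noun Det Adv.
Checking each rule: R1 pass, R2 fail.
Only rule 2 fails.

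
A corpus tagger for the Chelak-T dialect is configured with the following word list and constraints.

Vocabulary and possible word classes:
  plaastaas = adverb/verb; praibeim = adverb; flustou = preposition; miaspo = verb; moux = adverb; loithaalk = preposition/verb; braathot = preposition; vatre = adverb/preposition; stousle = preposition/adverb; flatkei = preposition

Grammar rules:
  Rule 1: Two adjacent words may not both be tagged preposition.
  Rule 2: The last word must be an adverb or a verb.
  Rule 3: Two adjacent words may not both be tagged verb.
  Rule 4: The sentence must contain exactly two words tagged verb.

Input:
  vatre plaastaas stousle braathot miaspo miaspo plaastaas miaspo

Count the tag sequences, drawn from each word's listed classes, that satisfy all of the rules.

0

Candidates per position — 1:vatre {adverb,preposition}; 2:plaastaas {adverb,verb}; 3:stousle {preposition,adverb}; 4:braathot {preposition}; 5:miaspo {verb}; 6:miaspo {verb}; 7:plaastaas {adverb,verb}; 8:miaspo {verb}.
There are 16 candidate sequences in total.
Rule 3 cannot be satisfied by any choice of tags from the lexicon.
So there is no consistent tagging.
Count = 0.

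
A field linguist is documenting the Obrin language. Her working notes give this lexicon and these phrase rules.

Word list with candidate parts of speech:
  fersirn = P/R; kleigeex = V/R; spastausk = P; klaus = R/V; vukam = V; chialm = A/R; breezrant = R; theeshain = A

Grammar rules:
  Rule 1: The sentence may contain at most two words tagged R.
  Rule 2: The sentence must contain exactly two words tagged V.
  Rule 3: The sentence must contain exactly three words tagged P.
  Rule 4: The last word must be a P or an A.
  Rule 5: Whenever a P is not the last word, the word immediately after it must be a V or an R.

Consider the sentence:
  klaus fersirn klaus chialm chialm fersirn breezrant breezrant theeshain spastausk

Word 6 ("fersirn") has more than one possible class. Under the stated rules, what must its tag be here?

Candidates per position — 1:klaus {R,V}; 2:fersirn {P,R}; 3:klaus {R,V}; 4:chialm {A,R}; 5:chialm {A,R}; 6:fersirn {P,R}; 7:breezrant {R}; 8:breezrant {R}; 9:theeshain {A}; 10:spastausk {P}.
At position 1, choosing R makes rule 1 impossible to satisfy; hence V.
At position 2, choosing R makes rule 1 impossible to satisfy; hence P.
At position 3, choosing R makes rule 1 impossible to satisfy; hence V.
At position 4, choosing R makes rule 1 impossible to satisfy; hence A.
At position 5, choosing R makes rule 1 impossible to satisfy; hence A.
At position 6, choosing R makes rule 1 impossible to satisfy; hence P.
The unique satisfying tagging is: V P V A A P R R A P.
Check: rule 1 ok; rule 2 ok; rule 3 ok; rule 4 ok; rule 5 ok.

P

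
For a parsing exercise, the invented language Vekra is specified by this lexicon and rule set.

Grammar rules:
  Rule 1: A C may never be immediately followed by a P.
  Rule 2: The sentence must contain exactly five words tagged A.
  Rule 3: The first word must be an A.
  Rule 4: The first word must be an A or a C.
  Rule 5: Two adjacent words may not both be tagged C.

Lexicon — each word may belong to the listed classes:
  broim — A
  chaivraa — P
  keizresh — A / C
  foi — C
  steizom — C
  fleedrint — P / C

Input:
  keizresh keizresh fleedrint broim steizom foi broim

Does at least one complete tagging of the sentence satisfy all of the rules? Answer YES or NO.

NO

Candidates per position — 1:keizresh {A,C}; 2:keizresh {A,C}; 3:fleedrint {P,C}; 4:broim {A}; 5:steizom {C}; 6:foi {C}; 7:broim {A}.
Rule 2 cannot be satisfied by any choice of tags from the lexicon.
So there is no consistent tagging.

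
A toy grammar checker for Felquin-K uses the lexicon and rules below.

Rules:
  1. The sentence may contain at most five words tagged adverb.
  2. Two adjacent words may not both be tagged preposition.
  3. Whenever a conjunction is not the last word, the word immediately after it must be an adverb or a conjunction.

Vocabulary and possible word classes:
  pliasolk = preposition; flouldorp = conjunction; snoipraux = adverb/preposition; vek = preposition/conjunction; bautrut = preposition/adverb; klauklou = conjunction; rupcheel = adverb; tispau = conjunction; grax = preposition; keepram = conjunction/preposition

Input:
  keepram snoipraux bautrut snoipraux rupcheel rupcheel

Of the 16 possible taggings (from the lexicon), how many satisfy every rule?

Candidates per position — 1:keepram {conjunction,preposition}; 2:snoipraux {adverb,preposition}; 3:bautrut {preposition,adverb}; 4:snoipraux {adverb,preposition}; 5:rupcheel {adverb}; 6:rupcheel {adverb}.
There are 16 candidate sequences in total.
Checking each against the rules leaves 6 sequences.
Count = 6.

6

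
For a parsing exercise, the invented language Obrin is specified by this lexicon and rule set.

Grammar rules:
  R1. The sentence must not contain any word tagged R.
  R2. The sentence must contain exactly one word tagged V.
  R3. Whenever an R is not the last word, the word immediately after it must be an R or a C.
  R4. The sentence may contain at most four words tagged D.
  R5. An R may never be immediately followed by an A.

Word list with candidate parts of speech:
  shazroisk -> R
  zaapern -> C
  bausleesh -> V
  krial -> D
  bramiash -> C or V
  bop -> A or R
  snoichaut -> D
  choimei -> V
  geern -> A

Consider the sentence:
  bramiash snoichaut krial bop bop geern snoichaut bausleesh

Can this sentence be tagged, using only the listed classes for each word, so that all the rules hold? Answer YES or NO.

YES

Candidates per position — 1:bramiash {C,V}; 2:snoichaut {D}; 3:krial {D}; 4:bop {A,R}; 5:bop {A,R}; 6:geern {A}; 7:snoichaut {D}; 8:bausleesh {V}.
One satisfying assignment: C D D A A A D V.
Verifying each rule — rule 1 ✓; rule 2 ✓; rule 3 ✓; rule 4 ✓; rule 5 ✓.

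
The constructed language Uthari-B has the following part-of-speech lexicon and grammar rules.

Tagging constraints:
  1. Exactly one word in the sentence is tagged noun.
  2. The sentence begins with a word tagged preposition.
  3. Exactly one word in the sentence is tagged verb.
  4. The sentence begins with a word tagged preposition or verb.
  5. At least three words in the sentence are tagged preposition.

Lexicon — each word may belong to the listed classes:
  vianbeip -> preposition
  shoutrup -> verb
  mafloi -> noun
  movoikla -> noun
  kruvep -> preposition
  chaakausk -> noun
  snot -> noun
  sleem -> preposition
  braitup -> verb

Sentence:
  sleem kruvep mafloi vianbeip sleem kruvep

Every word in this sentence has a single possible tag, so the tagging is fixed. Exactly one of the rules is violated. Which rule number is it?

Fixed tagging: preposition preposition noun preposition preposition preposition.
Applying the rules: R1 ok, R2 ok, R3 fails, R4 ok, R5 ok.
Only rule 3 fails.

3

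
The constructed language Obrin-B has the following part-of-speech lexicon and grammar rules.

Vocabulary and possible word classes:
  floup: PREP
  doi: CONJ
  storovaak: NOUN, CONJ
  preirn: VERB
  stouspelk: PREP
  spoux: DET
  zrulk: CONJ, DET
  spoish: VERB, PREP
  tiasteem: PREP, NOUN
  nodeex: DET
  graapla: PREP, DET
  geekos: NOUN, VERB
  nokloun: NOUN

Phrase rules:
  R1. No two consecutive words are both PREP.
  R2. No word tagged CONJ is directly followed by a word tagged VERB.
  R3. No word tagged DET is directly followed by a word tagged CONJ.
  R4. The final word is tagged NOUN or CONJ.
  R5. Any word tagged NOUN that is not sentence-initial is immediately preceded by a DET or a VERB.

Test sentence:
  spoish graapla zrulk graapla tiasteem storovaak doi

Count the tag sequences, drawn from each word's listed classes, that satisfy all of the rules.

Candidates per position — 1:spoish {VERB,PREP}; 2:graapla {PREP,DET}; 3:zrulk {CONJ,DET}; 4:graapla {PREP,DET}; 5:tiasteem {PREP,NOUN}; 6:storovaak {NOUN,CONJ}; 7:doi {CONJ}.
There are 64 candidate sequences in total.
Checking each against the rules leaves 8 sequences.
Count = 8.

8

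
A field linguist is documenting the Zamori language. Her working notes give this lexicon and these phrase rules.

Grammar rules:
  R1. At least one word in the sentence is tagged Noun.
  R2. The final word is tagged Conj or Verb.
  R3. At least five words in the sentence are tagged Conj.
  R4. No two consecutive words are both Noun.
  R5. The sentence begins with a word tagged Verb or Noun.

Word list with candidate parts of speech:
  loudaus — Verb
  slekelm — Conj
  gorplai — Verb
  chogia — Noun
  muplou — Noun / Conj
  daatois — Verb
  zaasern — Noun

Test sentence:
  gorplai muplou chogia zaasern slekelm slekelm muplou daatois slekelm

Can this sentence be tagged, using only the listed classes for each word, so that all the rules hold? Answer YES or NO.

Candidates per position — 1:gorplai {Verb}; 2:muplou {Noun,Conj}; 3:chogia {Noun}; 4:zaasern {Noun}; 5:slekelm {Conj}; 6:slekelm {Conj}; 7:muplou {Noun,Conj}; 8:daatois {Verb}; 9:slekelm {Conj}.
Rule 4 cannot be satisfied by any choice of tags from the lexicon.
So there is no consistent tagging.

NO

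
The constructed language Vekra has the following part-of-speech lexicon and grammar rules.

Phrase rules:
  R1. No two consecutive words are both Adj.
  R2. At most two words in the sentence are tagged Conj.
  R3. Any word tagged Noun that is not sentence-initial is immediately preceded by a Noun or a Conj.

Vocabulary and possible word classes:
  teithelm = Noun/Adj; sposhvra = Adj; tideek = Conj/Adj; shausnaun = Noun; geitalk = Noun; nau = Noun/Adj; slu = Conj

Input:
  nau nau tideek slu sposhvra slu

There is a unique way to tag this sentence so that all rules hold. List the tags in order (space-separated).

Candidates per position — 1:nau {Noun,Adj}; 2:nau {Noun,Adj}; 3:tideek {Conj,Adj}; 4:slu {Conj}; 5:sposhvra {Adj}; 6:slu {Conj}.
Position 3: tagging it Conj would leave rule 2 unsatisfiable, so it must be Adj.
Position 2: tagging it Adj would leave rule 1 unsatisfiable, so it must be Noun.
Position 1: tagging it Adj would leave rule 3 unsatisfiable, so it must be Noun.
The unique satisfying tagging is: Noun Noun Adj Conj Adj Conj.
Check: rule 1 holds; rule 2 holds; rule 3 holds.

Noun Noun Adj Conj Adj Conj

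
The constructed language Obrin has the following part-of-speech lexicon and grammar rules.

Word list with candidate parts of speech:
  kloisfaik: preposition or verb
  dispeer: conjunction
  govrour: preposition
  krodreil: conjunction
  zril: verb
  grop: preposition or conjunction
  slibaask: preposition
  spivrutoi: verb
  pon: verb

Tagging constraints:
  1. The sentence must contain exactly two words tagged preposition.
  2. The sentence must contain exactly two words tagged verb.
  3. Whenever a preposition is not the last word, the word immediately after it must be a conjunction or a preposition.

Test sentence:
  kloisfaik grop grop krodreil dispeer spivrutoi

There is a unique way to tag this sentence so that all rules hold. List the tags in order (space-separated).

verb preposition preposition conjunction conjunction verb

Candidates per position — 1:kloisfaik {preposition,verb}; 2:grop {preposition,conjunction}; 3:grop {preposition,conjunction}; 4:krodreil {conjunction}; 5:dispeer {conjunction}; 6:spivrutoi {verb}.
Position 1: tagging it preposition would leave rule 2 unsatisfiable, so it must be verb.
Position 2: tagging it conjunction would leave rule 1 unsatisfiable, so it must be preposition.
Position 3: tagging it conjunction would leave rule 1 unsatisfiable, so it must be preposition.
The only consistent sequence is: verb preposition preposition conjunction conjunction verb.
Checking: rule 1 holds; rule 2 holds; rule 3 holds.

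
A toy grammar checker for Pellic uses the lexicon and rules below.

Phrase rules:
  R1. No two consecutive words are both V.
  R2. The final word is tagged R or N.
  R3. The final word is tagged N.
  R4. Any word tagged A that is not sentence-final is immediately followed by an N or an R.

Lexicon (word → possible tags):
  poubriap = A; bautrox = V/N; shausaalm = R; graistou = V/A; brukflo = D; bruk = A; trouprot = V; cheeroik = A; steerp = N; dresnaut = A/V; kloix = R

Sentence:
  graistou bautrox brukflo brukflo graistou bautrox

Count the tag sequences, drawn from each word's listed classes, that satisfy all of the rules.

4

Candidates per position — 1:graistou {V,A}; 2:bautrox {V,N}; 3:brukflo {D}; 4:brukflo {D}; 5:graistou {V,A}; 6:bautrox {V,N}.
There are 16 candidate sequences in total.
The sequences that satisfy every rule: V N D D V N; V N D D A N; A N D D V N; A N D D A N.
Count = 4.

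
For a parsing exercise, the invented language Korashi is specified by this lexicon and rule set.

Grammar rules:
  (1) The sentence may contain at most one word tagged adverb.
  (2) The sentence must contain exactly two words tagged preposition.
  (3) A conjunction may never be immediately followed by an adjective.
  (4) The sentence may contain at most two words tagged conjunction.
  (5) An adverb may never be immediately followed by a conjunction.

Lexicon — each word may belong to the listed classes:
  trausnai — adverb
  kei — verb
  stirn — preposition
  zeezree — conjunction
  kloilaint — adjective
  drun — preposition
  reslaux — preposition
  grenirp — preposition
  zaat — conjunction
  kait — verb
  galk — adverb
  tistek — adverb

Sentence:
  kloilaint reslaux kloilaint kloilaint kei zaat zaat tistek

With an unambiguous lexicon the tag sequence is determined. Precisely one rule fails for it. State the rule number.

2

Fixed tagging: adjective preposition adjective adjective verb conjunction conjunction adverb.
Applying the rules: R1 ok, R2 fails, R3 ok, R4 ok, R5 ok.
Only rule 2 fails.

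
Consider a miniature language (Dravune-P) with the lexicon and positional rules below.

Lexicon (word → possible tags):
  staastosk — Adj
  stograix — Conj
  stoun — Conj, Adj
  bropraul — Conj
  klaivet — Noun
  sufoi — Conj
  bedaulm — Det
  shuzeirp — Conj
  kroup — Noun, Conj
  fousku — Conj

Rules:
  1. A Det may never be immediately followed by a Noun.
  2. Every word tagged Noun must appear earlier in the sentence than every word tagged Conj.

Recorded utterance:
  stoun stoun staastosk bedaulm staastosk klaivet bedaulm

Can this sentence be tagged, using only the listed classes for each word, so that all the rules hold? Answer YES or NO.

YES

Candidates per position — 1:stoun {Conj,Adj}; 2:stoun {Conj,Adj}; 3:staastosk {Adj}; 4:bedaulm {Det}; 5:staastosk {Adj}; 6:klaivet {Noun}; 7:bedaulm {Det}.
One satisfying assignment: Adj Adj Adj Det Adj Noun Det.
Verifying each rule — rule 1 ✓; rule 2 ✓.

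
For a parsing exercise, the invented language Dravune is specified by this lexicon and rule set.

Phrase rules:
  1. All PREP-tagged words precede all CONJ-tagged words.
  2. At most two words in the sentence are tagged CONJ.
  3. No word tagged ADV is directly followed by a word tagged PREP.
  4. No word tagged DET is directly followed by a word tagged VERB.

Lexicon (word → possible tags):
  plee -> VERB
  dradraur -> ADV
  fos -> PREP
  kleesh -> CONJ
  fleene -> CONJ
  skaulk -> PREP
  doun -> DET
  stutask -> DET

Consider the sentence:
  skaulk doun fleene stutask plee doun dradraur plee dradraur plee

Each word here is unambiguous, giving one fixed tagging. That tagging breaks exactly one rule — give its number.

4

Fixed tagging: PREP DET CONJ DET VERB DET ADV VERB ADV VERB.
Applying the rules: R1 ok, R2 ok, R3 ok, R4 fails.
Only rule 4 fails.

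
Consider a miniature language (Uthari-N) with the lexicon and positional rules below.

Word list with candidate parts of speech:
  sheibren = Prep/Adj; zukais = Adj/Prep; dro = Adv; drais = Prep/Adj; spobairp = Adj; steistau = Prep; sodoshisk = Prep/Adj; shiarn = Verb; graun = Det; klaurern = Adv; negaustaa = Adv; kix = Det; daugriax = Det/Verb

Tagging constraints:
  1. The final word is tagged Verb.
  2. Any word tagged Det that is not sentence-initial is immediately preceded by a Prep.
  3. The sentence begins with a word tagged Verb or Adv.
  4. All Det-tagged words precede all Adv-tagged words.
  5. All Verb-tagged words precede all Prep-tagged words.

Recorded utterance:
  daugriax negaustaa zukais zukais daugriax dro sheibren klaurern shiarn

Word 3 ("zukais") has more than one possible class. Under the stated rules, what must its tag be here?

Candidates per position — 1:daugriax {Det,Verb}; 2:negaustaa {Adv}; 3:zukais {Adj,Prep}; 4:zukais {Adj,Prep}; 5:daugriax {Det,Verb}; 6:dro {Adv}; 7:sheibren {Prep,Adj}; 8:klaurern {Adv}; 9:shiarn {Verb}.
If word 1 were Det, no tagging could satisfy rule 3; so word 1 is Verb.
If word 3 were Prep, no tagging could satisfy rule 5; so word 3 is Adj.
If word 4 were Prep, no tagging could satisfy rule 5; so word 4 is Adj.
If word 5 were Det, no tagging could satisfy rule 2; so word 5 is Verb.
If word 7 were Prep, no tagging could satisfy rule 5; so word 7 is Adj.
The unique satisfying tagging is: Verb Adv Adj Adj Verb Adv Adj Adv Verb.
Checking: rule 1 holds; rule 2 holds; rule 3 holds; rule 4 holds; rule 5 holds.

Adj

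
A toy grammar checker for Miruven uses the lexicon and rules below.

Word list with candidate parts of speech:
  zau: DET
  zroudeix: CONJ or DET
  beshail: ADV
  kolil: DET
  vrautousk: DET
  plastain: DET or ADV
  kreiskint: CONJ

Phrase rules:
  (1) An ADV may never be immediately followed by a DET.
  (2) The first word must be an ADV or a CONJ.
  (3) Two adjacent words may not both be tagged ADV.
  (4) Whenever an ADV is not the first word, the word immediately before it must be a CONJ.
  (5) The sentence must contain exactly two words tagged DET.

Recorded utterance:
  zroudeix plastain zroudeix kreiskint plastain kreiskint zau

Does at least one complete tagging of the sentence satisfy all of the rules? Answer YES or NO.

Candidates per position — 1:zroudeix {CONJ,DET}; 2:plastain {DET,ADV}; 3:zroudeix {CONJ,DET}; 4:kreiskint {CONJ}; 5:plastain {DET,ADV}; 6:kreiskint {CONJ}; 7:zau {DET}.
One satisfying assignment: CONJ DET CONJ CONJ ADV CONJ DET.
Verifying each rule — rule 1 ✓; rule 2 ✓; rule 3 ✓; rule 4 ✓; rule 5 ✓.

YES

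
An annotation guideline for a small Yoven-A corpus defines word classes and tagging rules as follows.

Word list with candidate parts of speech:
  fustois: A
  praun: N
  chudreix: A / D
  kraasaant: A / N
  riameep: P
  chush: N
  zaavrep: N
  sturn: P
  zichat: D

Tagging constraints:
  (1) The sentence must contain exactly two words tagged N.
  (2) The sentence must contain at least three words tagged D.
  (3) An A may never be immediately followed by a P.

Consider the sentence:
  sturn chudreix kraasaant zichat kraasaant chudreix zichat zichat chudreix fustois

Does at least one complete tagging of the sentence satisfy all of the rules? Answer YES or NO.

YES

Candidates per position — 1:sturn {P}; 2:chudreix {A,D}; 3:kraasaant {A,N}; 4:zichat {D}; 5:kraasaant {A,N}; 6:chudreix {A,D}; 7:zichat {D}; 8:zichat {D}; 9:chudreix {A,D}; 10:fustois {A}.
One satisfying assignment: P A N D N A D D A A.
Check: rule 1 holds; rule 2 holds; rule 3 holds.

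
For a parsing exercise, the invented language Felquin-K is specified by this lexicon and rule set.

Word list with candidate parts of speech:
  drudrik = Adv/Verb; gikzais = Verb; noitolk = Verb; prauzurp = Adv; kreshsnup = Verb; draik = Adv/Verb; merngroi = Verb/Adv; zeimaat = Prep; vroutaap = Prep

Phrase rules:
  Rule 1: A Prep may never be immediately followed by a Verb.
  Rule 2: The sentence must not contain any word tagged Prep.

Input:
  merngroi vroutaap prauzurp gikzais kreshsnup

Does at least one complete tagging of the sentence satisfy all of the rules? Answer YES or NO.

NO

Candidates per position — 1:merngroi {Verb,Adv}; 2:vroutaap {Prep}; 3:prauzurp {Adv}; 4:gikzais {Verb}; 5:kreshsnup {Verb}.
Rule 2 cannot be satisfied by any choice of tags from the lexicon.
So there is no consistent tagging.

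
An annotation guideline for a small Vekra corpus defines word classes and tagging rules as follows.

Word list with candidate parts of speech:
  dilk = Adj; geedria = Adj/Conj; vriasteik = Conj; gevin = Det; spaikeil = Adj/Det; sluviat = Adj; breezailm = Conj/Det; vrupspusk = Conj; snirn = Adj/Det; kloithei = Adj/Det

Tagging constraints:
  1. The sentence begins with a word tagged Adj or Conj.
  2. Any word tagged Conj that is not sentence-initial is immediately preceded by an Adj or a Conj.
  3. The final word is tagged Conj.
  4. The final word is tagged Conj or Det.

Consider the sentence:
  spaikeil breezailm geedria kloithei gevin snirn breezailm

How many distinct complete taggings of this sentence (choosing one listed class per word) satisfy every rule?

6

Candidates per position — 1:spaikeil {Adj,Det}; 2:breezailm {Conj,Det}; 3:geedria {Adj,Conj}; 4:kloithei {Adj,Det}; 5:gevin {Det}; 6:snirn {Adj,Det}; 7:breezailm {Conj,Det}.
There are 64 candidate sequences in total.
Checking each against the rules leaves 6 sequences.
Count = 6.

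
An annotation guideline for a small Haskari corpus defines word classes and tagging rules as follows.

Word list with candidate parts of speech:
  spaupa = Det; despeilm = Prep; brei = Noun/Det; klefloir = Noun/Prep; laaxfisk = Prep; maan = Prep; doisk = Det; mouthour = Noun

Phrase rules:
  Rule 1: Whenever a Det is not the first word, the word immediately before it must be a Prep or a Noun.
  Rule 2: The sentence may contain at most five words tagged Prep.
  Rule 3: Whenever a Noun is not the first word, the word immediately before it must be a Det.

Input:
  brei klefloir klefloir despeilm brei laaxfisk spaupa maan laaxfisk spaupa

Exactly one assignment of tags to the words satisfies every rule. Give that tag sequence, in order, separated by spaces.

Candidates per position — 1:brei {Noun,Det}; 2:klefloir {Noun,Prep}; 3:klefloir {Noun,Prep}; 4:despeilm {Prep}; 5:brei {Noun,Det}; 6:laaxfisk {Prep}; 7:spaupa {Det}; 8:maan {Prep}; 9:laaxfisk {Prep}; 10:spaupa {Det}.
At position 3, choosing Noun makes rule 3 impossible to satisfy; hence Prep.
At position 5, choosing Noun makes rule 3 impossible to satisfy; hence Det.
At position 2, choosing Prep makes rule 2 impossible to satisfy; hence Noun.
At position 1, choosing Noun makes rule 3 impossible to satisfy; hence Det.
The only consistent sequence is: Det Noun Prep Prep Det Prep Det Prep Prep Det.
Rule-by-rule: rule 1 satisfied; rule 2 satisfied; rule 3 satisfied.

Det Noun Prep Prep Det Prep Det Prep Prep Det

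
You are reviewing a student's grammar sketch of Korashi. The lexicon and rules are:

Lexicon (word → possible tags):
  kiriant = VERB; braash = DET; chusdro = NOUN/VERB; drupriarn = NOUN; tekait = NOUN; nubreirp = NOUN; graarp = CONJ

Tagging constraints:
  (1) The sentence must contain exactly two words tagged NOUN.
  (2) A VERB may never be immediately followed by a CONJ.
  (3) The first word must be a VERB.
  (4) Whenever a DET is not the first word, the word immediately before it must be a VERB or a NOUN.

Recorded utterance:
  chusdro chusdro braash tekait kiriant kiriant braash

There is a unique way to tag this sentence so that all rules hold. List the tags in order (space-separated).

Candidates per position — 1:chusdro {NOUN,VERB}; 2:chusdro {NOUN,VERB}; 3:braash {DET}; 4:tekait {NOUN}; 5:kiriant {VERB}; 6:kiriant {VERB}; 7:braash {DET}.
At position 1, choosing NOUN makes rule 3 impossible to satisfy; hence VERB.
At position 2, choosing VERB makes rule 1 impossible to satisfy; hence NOUN.
So the tagging must be: VERB NOUN DET NOUN VERB VERB DET.
Verifying each rule — rule 1 ✓; rule 2 ✓; rule 3 ✓; rule 4 ✓.

VERB NOUN DET NOUN VERB VERB DET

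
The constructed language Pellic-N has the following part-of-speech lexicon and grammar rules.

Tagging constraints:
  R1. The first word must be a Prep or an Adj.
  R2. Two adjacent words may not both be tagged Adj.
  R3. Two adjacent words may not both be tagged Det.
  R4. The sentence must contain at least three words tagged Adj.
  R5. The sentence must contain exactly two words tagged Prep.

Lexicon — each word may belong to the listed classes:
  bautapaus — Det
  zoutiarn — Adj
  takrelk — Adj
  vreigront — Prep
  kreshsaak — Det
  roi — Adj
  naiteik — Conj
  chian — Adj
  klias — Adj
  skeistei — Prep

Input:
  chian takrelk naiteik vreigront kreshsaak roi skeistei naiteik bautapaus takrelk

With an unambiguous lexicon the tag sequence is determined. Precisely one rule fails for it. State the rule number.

2

Fixed tagging: Adj Adj Conj Prep Det Adj Prep Conj Det Adj.
Checking each rule: R1 holds, R2 violated, R3 holds, R4 holds, R5 holds.
Only rule 2 fails.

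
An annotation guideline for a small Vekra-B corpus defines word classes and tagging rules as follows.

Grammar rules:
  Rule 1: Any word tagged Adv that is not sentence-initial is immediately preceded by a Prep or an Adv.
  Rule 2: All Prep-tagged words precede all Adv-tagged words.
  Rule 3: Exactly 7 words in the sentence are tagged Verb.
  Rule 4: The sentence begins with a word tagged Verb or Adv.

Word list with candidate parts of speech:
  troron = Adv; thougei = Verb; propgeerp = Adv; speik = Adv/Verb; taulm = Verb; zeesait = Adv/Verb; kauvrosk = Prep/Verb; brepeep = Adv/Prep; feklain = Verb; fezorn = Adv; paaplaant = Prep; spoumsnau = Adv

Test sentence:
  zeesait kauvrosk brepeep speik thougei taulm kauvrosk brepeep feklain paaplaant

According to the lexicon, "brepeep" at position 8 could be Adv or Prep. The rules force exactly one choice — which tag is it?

Prep

Candidates per position — 1:zeesait {Adv,Verb}; 2:kauvrosk {Prep,Verb}; 3:brepeep {Adv,Prep}; 4:speik {Adv,Verb}; 5:thougei {Verb}; 6:taulm {Verb}; 7:kauvrosk {Prep,Verb}; 8:brepeep {Adv,Prep}; 9:feklain {Verb}; 10:paaplaant {Prep}.
If word 1 were Adv, no tagging could satisfy rule 2; so word 1 is Verb.
If word 2 were Prep, no tagging could satisfy rule 3; so word 2 is Verb.
If word 3 were Adv, no tagging could satisfy rule 1; so word 3 is Prep.
If word 4 were Adv, no tagging could satisfy rule 2; so word 4 is Verb.
If word 7 were Prep, no tagging could satisfy rule 3; so word 7 is Verb.
If word 8 were Adv, no tagging could satisfy rule 1; so word 8 is Prep.
The unique satisfying tagging is: Verb Verb Prep Verb Verb Verb Verb Prep Verb Prep.
Check: rule 1 ok; rule 2 ok; rule 3 ok; rule 4 ok.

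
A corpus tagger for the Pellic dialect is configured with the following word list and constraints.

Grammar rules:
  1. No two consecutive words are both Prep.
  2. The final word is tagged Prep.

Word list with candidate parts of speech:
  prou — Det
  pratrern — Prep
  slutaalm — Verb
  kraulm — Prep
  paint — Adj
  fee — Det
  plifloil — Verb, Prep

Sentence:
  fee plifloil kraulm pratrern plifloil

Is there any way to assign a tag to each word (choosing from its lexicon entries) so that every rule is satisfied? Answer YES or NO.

Candidates per position — 1:fee {Det}; 2:plifloil {Verb,Prep}; 3:kraulm {Prep}; 4:pratrern {Prep}; 5:plifloil {Verb,Prep}.
Rule 1 cannot be satisfied by any choice of tags from the lexicon.
So there is no consistent tagging.

NO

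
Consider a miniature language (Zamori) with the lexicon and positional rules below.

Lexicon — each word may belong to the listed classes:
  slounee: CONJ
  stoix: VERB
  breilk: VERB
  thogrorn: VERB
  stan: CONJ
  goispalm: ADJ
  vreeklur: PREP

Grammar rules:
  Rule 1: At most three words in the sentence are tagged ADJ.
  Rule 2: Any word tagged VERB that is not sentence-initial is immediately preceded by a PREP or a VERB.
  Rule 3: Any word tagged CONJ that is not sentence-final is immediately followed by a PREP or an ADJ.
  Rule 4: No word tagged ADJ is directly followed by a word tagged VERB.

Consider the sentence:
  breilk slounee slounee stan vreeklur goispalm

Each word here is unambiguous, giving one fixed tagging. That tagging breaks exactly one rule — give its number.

Fixed tagging: VERB CONJ CONJ CONJ PREP ADJ.
Rule check: R1 pass, R2 pass, R3 fail, R4 pass.
Only rule 3 fails.

3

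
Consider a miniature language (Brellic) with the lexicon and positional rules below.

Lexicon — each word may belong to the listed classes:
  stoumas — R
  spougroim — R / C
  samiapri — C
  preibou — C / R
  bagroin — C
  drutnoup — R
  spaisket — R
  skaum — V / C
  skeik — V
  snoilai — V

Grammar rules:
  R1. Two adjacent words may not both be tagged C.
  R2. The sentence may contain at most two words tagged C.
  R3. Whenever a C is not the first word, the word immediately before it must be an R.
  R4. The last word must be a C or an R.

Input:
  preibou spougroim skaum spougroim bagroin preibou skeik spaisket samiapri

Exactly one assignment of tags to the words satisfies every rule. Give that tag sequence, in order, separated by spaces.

R R V R C R V R C

Candidates per position — 1:preibou {C,R}; 2:spougroim {R,C}; 3:skaum {V,C}; 4:spougroim {R,C}; 5:bagroin {C}; 6:preibou {C,R}; 7:skeik {V}; 8:spaisket {R}; 9:samiapri {C}.
Word 1 cannot be C — rule 2 would then fail for every completion. It is R.
Word 2 cannot be C — rule 2 would then fail for every completion. It is R.
Word 3 cannot be C — rule 2 would then fail for every completion. It is V.
Word 4 cannot be C — rule 1 would then fail for every completion. It is R.
Word 6 cannot be C — rule 1 would then fail for every completion. It is R.
The unique satisfying tagging is: R R V R C R V R C.
Checking: rule 1 ✓; rule 2 ✓; rule 3 ✓; rule 4 ✓.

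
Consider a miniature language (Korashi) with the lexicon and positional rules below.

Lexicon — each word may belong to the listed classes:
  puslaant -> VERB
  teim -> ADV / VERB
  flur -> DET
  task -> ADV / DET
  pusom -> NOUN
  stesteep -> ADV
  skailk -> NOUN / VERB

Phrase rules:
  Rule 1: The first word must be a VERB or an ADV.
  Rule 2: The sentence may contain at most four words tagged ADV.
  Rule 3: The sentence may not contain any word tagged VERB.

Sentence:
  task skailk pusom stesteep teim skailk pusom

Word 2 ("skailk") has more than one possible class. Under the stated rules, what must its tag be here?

Candidates per position — 1:task {ADV,DET}; 2:skailk {NOUN,VERB}; 3:pusom {NOUN}; 4:stesteep {ADV}; 5:teim {ADV,VERB}; 6:skailk {NOUN,VERB}; 7:pusom {NOUN}.
Position 1: tagging it DET would leave rule 1 unsatisfiable, so it must be ADV.
Position 2: tagging it VERB would leave rule 3 unsatisfiable, so it must be NOUN.
Position 5: tagging it VERB would leave rule 3 unsatisfiable, so it must be ADV.
Position 6: tagging it VERB would leave rule 3 unsatisfiable, so it must be NOUN.
The only consistent sequence is: ADV NOUN NOUN ADV ADV NOUN NOUN.
Checking: rule 1 ✓; rule 2 ✓; rule 3 ✓.

NOUN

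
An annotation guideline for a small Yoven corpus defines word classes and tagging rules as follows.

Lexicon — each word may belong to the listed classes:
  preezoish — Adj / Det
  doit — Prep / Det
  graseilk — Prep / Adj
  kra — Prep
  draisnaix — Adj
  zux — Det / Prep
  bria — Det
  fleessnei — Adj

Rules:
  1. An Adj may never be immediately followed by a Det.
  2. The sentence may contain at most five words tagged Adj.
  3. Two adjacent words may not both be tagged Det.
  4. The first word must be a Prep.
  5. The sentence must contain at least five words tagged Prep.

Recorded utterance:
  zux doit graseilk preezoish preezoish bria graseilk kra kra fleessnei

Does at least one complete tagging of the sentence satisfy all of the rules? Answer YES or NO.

Candidates per position — 1:zux {Det,Prep}; 2:doit {Prep,Det}; 3:graseilk {Prep,Adj}; 4:preezoish {Adj,Det}; 5:preezoish {Adj,Det}; 6:bria {Det}; 7:graseilk {Prep,Adj}; 8:kra {Prep}; 9:kra {Prep}; 10:fleessnei {Adj}.
Every candidate sequence violates at least one rule; no consistent tagging exists.

NO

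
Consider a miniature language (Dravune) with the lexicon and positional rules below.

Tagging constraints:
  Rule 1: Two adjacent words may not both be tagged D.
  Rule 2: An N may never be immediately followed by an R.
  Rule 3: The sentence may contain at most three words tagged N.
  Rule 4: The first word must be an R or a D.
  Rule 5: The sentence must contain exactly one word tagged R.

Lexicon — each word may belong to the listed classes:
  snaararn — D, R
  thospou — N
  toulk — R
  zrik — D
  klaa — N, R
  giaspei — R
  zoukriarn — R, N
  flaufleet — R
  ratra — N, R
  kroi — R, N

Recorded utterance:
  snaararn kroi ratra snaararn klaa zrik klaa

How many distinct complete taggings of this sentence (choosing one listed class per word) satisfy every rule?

3

Candidates per position — 1:snaararn {D,R}; 2:kroi {R,N}; 3:ratra {N,R}; 4:snaararn {D,R}; 5:klaa {N,R}; 6:zrik {D}; 7:klaa {N,R}.
There are 64 candidate sequences in total.
The sequences that satisfy every rule: D R N D N D N; D N N D N D R; D N N D R D N.
Count = 3.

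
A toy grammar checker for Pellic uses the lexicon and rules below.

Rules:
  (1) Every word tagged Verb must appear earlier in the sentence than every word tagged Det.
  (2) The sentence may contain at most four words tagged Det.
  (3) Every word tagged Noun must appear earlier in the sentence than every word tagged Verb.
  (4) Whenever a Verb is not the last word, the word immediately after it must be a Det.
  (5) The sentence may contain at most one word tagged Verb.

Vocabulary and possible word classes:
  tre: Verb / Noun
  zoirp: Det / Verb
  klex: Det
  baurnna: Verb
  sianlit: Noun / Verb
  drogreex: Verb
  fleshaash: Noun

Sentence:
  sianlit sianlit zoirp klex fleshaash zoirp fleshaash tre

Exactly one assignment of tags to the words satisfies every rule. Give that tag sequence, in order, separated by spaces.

Noun Noun Det Det Noun Det Noun Noun

Candidates per position — 1:sianlit {Noun,Verb}; 2:sianlit {Noun,Verb}; 3:zoirp {Det,Verb}; 4:klex {Det}; 5:fleshaash {Noun}; 6:zoirp {Det,Verb}; 7:fleshaash {Noun}; 8:tre {Verb,Noun}.
Position 1: Verb is ruled out by rule 3; that leaves Noun.
Position 2: Verb is ruled out by rule 3; that leaves Noun.
Position 3: Verb is ruled out by rule 3; that leaves Det.
Position 6: Verb is ruled out by rule 1; that leaves Det.
Position 8: Verb is ruled out by rule 1; that leaves Noun.
That leaves exactly one tagging: Noun Noun Det Det Noun Det Noun Noun.
Checking: rule 1 ok; rule 2 ok; rule 3 ok; rule 4 ok; rule 5 ok.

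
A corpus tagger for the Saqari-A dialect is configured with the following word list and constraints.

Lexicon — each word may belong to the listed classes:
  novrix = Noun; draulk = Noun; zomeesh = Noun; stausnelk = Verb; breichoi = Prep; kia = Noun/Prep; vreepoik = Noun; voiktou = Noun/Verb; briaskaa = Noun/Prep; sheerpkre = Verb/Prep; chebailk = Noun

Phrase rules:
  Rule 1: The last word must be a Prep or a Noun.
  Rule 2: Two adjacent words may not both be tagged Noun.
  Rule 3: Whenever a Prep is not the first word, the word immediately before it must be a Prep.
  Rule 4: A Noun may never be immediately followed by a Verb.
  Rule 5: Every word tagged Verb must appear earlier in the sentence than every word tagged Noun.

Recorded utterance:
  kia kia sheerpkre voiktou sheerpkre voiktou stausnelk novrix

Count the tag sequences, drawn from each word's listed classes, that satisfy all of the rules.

Candidates per position — 1:kia {Noun,Prep}; 2:kia {Noun,Prep}; 3:sheerpkre {Verb,Prep}; 4:voiktou {Noun,Verb}; 5:sheerpkre {Verb,Prep}; 6:voiktou {Noun,Verb}; 7:stausnelk {Verb}; 8:novrix {Noun}.
There are 64 candidate sequences in total.
The sequences that satisfy every rule: Prep Prep Verb Verb Verb Verb Verb Noun; Prep Prep Prep Verb Verb Verb Verb Noun.
Count = 2.

2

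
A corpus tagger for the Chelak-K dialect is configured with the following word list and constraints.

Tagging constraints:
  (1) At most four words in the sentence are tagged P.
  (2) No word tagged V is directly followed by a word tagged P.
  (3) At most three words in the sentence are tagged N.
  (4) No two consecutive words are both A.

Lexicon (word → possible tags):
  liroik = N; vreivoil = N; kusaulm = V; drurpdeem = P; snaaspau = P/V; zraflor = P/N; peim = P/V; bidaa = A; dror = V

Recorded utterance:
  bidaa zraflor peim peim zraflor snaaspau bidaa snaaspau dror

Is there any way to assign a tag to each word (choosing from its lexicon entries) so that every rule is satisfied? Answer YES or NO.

YES

Candidates per position — 1:bidaa {A}; 2:zraflor {P,N}; 3:peim {P,V}; 4:peim {P,V}; 5:zraflor {P,N}; 6:snaaspau {P,V}; 7:bidaa {A}; 8:snaaspau {P,V}; 9:dror {V}.
One satisfying assignment: A N P P N P A P V.
Rule-by-rule: rule 1 ok; rule 2 ok; rule 3 ok; rule 4 ok.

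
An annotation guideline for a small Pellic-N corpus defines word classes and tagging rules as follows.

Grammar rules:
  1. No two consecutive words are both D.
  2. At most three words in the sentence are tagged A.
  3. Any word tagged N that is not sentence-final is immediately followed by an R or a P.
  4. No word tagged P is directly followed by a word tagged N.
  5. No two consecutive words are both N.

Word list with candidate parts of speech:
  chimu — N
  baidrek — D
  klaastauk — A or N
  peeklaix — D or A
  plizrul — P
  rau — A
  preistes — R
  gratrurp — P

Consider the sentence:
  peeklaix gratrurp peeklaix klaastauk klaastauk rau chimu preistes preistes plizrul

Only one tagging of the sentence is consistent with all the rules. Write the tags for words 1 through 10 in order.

D P D A A A N R R P

Candidates per position — 1:peeklaix {D,A}; 2:gratrurp {P}; 3:peeklaix {D,A}; 4:klaastauk {A,N}; 5:klaastauk {A,N}; 6:rau {A}; 7:chimu {N}; 8:preistes {R}; 9:preistes {R}; 10:plizrul {P}.
Word 4 cannot be N — rule 3 would then fail for every completion. It is A.
Word 5 cannot be N — rule 3 would then fail for every completion. It is A.
Word 1 cannot be A — rule 2 would then fail for every completion. It is D.
Word 3 cannot be A — rule 2 would then fail for every completion. It is D.
That leaves exactly one tagging: D P D A A A N R R P.
Verifying each rule — rule 1 ok; rule 2 ok; rule 3 ok; rule 4 ok; rule 5 ok.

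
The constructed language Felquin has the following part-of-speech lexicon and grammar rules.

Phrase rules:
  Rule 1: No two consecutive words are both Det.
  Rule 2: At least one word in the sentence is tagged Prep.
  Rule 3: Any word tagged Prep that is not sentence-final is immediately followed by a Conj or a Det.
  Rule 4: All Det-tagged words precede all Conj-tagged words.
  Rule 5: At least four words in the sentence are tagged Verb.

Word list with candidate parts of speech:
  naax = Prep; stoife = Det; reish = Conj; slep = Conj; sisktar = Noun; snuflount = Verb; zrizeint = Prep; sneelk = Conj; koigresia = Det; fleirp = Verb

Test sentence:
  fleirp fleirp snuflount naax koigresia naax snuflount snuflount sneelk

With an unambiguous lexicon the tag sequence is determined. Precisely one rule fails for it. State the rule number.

3

Fixed tagging: Verb Verb Verb Prep Det Prep Verb Verb Conj.
Applying the rules: R1 holds, R2 holds, R3 violated, R4 holds, R5 holds.
Only rule 3 fails.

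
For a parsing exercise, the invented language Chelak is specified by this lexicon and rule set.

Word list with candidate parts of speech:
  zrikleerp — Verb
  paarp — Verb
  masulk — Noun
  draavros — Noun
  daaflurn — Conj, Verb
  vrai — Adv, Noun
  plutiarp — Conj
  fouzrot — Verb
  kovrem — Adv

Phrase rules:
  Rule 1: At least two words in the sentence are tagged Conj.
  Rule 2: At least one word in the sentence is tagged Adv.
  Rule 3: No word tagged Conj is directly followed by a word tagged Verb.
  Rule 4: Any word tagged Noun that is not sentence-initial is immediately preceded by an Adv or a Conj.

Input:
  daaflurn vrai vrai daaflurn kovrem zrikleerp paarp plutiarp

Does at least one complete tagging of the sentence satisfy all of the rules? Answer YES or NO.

Candidates per position — 1:daaflurn {Conj,Verb}; 2:vrai {Adv,Noun}; 3:vrai {Adv,Noun}; 4:daaflurn {Conj,Verb}; 5:kovrem {Adv}; 6:zrikleerp {Verb}; 7:paarp {Verb}; 8:plutiarp {Conj}.
One satisfying assignment: Verb Adv Adv Conj Adv Verb Verb Conj.
Rule-by-rule: rule 1 satisfied; rule 2 satisfied; rule 3 satisfied; rule 4 satisfied.

YES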